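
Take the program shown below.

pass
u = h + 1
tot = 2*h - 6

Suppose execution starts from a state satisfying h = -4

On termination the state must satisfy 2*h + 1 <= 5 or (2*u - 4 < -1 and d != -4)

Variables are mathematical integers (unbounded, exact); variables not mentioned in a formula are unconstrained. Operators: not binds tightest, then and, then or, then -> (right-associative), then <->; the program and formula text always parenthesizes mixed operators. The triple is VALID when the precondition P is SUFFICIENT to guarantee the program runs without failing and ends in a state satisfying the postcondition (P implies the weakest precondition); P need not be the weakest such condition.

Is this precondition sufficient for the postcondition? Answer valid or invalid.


Working backward. After the program, the postcondition 2*h + 1 <= 5 or (2*u - 4 < -1 and d != -4) must hold; in canonical form it is 2*h <= 4 or (2*u < 3 and d != -4).
Before tot := 2*h - 6: 2*h <= 4 or (2*u < 3 and d != -4)
Before u := h + 1: 2*h <= 4 or (2*h < 1 and d != -4)
Before skip: 2*h <= 4 or (2*h < 1 and d != -4)
The weakest precondition is 2*h <= 4 or (2*h < 1 and d != -4).
Check whether h = -4 implies it.
Every state satisfying the precondition satisfies the weakest precondition: the implication holds.
Answer: valid


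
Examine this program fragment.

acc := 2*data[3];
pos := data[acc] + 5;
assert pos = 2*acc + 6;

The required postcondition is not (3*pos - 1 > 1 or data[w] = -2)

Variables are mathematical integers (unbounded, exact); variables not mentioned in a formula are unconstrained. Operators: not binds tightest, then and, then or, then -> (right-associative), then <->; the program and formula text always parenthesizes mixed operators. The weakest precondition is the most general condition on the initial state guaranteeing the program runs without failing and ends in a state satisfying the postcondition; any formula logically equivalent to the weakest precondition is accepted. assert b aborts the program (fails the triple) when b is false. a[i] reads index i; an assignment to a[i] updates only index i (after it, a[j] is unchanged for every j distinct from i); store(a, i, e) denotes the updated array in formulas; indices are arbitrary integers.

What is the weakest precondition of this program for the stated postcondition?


Working backward. After the program, the postcondition not (3*pos - 1 > 1 or data[w] = -2) must hold; in canonical form it is not (3*pos > 2 or data[w] = -2).
Before assert pos = 2*acc + 6: pos = 2*acc + 6 and (not (3*pos > 2 or data[w] = -2))
Before pos := data[acc] + 5: data[acc] = 2*acc + 1 and (not (3*data[acc] > -13 or data[w] = -2))
Before acc := 2*data[3]: data[2*data[3]] = 4*data[3] + 1 and (not (3*data[2*data[3]] > -13 or data[w] = -2))
Answer: WP = data[2*data[3]] = 4*data[3] + 1 and (not (3*data[2*data[3]] > -13 or data[w] = -2))


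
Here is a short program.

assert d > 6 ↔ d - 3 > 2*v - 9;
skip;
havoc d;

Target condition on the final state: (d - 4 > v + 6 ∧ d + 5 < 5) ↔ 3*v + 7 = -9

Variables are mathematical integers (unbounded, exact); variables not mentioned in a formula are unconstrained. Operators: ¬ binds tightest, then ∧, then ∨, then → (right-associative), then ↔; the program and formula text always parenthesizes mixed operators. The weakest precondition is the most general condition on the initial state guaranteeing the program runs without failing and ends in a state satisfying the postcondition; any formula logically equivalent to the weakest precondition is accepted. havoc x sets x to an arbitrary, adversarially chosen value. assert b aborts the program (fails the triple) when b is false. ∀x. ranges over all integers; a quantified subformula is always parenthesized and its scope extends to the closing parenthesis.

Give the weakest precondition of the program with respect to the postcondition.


Working backward. After the program, the postcondition (d - 4 > v + 6 ∧ d + 5 < 5) ↔ 3*v + 7 = -9 must hold; in canonical form it is (d > v + 10 ∧ d < 0) ↔ 3*v = -16.
Before havoc d: ∀d_1. ((d_1 > v + 10 ∧ d_1 < 0) ↔ 3*v = -16)
Before skip: ∀d_1. ((d_1 > v + 10 ∧ d_1 < 0) ↔ 3*v = -16)
Before assert d > 6 ↔ d - 3 > 2*v - 9: (d > 6 ↔ d > 2*v - 6) ∧ (∀d_1. ((d_1 > v + 10 ∧ d_1 < 0) ↔ 3*v = -16))
Answer: WP = (d > 6 ↔ d > 2*v - 6) ∧ (∀d_1. ((d_1 > v + 10 ∧ d_1 < 0) ↔ 3*v = -16))


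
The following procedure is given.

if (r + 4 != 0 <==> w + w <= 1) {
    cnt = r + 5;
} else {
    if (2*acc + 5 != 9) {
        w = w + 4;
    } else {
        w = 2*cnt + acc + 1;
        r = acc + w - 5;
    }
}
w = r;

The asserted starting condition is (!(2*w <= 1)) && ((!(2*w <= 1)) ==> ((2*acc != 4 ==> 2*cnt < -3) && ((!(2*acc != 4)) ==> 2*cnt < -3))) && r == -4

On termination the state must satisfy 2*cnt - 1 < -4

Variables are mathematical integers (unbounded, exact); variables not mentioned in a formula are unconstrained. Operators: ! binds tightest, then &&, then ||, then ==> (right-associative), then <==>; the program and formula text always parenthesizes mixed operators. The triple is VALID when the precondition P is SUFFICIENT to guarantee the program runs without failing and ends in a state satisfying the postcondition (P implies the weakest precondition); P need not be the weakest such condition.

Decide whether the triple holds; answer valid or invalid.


Working backward. After the program, the postcondition 2*cnt - 1 < -4 must hold; in canonical form it is 2*cnt < -3.
Before w := r: 2*cnt < -3
Then branch requires 2*r < -13; else branch requires (2*acc != 4 ==> 2*cnt < -3) && ((!(2*acc != 4)) ==> 2*cnt < -3).
Before the if: ((r != -4 <==> 2*w <= 1) ==> 2*r < -13) && ((!(r != -4 <==> 2*w <= 1)) ==> ((2*acc != 4 ==> 2*cnt < -3) && ((!(2*acc != 4)) ==> 2*cnt < -3)))
The weakest precondition is ((r != -4 <==> 2*w <= 1) ==> 2*r < -13) && ((!(r != -4 <==> 2*w <= 1)) ==> ((2*acc != 4 ==> 2*cnt < -3) && ((!(2*acc != 4)) ==> 2*cnt < -3))).
Check whether (!(2*w <= 1)) && ((!(2*w <= 1)) ==> ((2*acc != 4 ==> 2*cnt < -3) && ((!(2*acc != 4)) ==> 2*cnt < -3))) && r == -4 implies it.
Countermodel: at the initial state acc = 3, cnt = -2, r = -4, w = 1, the precondition holds but the weakest precondition fails.
Answer: invalid


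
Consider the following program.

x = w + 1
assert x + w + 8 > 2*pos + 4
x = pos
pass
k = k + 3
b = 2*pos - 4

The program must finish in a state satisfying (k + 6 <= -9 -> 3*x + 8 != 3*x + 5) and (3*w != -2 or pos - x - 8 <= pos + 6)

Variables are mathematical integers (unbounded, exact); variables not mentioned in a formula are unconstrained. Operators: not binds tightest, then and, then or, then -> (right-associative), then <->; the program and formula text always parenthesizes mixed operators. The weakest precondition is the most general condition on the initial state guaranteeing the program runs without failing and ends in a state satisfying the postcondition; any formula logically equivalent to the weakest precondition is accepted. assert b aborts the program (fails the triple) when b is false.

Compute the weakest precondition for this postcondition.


Working backward. After the program, the postcondition (k + 6 <= -9 -> 3*x + 8 != 3*x + 5) and (3*w != -2 or pos - x - 8 <= pos + 6) must hold; in canonical form it is 3*w != -2 or x >= -14.
Before b := 2*pos - 4: 3*w != -2 or x >= -14
Before k := k + 3: 3*w != -2 or x >= -14
Before skip: 3*w != -2 or x >= -14
Before x := pos: 3*w != -2 or pos >= -14
Before assert x + w + 8 > 2*pos + 4: w + x > 2*pos - 4 and (3*w != -2 or pos >= -14)
Before x := w + 1: 2*w > 2*pos - 5 and (3*w != -2 or pos >= -14)
Answer: WP = 2*w > 2*pos - 5 and (3*w != -2 or pos >= -14)


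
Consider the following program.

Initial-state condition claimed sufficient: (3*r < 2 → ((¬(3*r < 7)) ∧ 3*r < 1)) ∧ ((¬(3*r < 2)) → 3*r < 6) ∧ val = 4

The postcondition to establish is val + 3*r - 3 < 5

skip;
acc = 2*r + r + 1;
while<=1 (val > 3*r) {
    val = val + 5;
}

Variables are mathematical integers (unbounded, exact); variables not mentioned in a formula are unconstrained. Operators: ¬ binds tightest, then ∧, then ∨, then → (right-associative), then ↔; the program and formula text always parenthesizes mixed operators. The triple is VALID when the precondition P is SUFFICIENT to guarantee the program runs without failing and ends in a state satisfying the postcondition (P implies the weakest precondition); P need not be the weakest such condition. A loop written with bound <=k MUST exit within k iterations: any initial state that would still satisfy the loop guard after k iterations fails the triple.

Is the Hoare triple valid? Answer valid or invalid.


Working backward. After the program, the postcondition val + 3*r - 3 < 5 must hold; in canonical form it is 3*r + val < 8.
Before the loop (bound <=1), unroll the exhaustion recursion (WP_0 = exit-now case; WP_j = one more guarded iteration, up to j = 1):
  WP_0: (¬(val > 3*r)) ∧ 3*r + val < 8
  WP_1: (val > 3*r → ((¬(val > 3*r - 5)) ∧ 3*r + val < 3)) ∧ ((¬(val > 3*r)) → 3*r + val < 8)
So before the loop: (val > 3*r → ((¬(val > 3*r - 5)) ∧ 3*r + val < 3)) ∧ ((¬(val > 3*r)) → 3*r + val < 8)
Before acc := 2*r + r + 1: (val > 3*r → ((¬(val > 3*r - 5)) ∧ 3*r + val < 3)) ∧ ((¬(val > 3*r)) → 3*r + val < 8)
Before skip: (val > 3*r → ((¬(val > 3*r - 5)) ∧ 3*r + val < 3)) ∧ ((¬(val > 3*r)) → 3*r + val < 8)
The weakest precondition is (val > 3*r → ((¬(val > 3*r - 5)) ∧ 3*r + val < 3)) ∧ ((¬(val > 3*r)) → 3*r + val < 8).
Check whether (3*r < 2 → ((¬(3*r < 7)) ∧ 3*r < 1)) ∧ ((¬(3*r < 2)) → 3*r < 6) ∧ val = 4 implies it.
Countermodel: at the initial state r = 1, val = 4, the precondition holds but the weakest precondition fails.
Answer: invalid


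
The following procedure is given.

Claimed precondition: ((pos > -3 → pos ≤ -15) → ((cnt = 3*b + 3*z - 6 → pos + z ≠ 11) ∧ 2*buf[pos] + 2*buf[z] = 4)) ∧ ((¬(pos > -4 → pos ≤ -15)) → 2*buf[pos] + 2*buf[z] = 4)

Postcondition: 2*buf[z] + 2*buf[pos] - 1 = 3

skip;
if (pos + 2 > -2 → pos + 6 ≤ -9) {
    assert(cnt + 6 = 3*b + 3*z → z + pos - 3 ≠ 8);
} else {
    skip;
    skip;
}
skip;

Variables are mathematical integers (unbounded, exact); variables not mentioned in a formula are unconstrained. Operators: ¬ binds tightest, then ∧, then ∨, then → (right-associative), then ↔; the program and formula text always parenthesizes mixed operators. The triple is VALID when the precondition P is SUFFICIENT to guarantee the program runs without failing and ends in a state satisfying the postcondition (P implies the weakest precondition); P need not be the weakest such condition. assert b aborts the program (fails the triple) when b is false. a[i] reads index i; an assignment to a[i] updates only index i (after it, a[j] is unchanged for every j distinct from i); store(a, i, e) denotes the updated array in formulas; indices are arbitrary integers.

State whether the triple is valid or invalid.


Working backward. After the program, the postcondition 2*buf[z] + 2*buf[pos] - 1 = 3 must hold; in canonical form it is 2*buf[pos] + 2*buf[z] = 4.
Before skip: 2*buf[pos] + 2*buf[z] = 4
Then branch requires (cnt = 3*b + 3*z - 6 → pos + z ≠ 11) ∧ 2*buf[pos] + 2*buf[z] = 4; else branch requires 2*buf[pos] + 2*buf[z] = 4.
Before the if: ((pos > -4 → pos ≤ -15) → ((cnt = 3*b + 3*z - 6 → pos + z ≠ 11) ∧ 2*buf[pos] + 2*buf[z] = 4)) ∧ ((¬(pos > -4 → pos ≤ -15)) → 2*buf[pos] + 2*buf[z] = 4)
Before skip: ((pos > -4 → pos ≤ -15) → ((cnt = 3*b + 3*z - 6 → pos + z ≠ 11) ∧ 2*buf[pos] + 2*buf[z] = 4)) ∧ ((¬(pos > -4 → pos ≤ -15)) → 2*buf[pos] + 2*buf[z] = 4)
The weakest precondition is ((pos > -4 → pos ≤ -15) → ((cnt = 3*b + 3*z - 6 → pos + z ≠ 11) ∧ 2*buf[pos] + 2*buf[z] = 4)) ∧ ((¬(pos > -4 → pos ≤ -15)) → 2*buf[pos] + 2*buf[z] = 4).
Check whether ((pos > -3 → pos ≤ -15) → ((cnt = 3*b + 3*z - 6 → pos + z ≠ 11) ∧ 2*buf[pos] + 2*buf[z] = 4)) ∧ ((¬(pos > -4 → pos ≤ -15)) → 2*buf[pos] + 2*buf[z] = 4) implies it.
Every state satisfying the precondition satisfies the weakest precondition: the implication holds.
Answer: valid


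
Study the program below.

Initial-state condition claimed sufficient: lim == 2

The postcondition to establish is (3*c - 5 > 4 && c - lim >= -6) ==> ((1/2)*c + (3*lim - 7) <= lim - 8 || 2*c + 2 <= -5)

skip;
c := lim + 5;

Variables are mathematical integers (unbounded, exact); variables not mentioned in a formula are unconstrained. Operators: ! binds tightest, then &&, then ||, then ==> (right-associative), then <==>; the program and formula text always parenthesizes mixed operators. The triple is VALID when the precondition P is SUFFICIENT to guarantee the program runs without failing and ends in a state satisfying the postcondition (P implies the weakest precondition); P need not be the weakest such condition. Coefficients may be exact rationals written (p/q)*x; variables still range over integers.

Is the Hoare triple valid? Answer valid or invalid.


Working backward. After the program, the postcondition (3*c - 5 > 4 && c - lim >= -6) ==> ((1/2)*c + (3*lim - 7) <= lim - 8 || 2*c + 2 <= -5) must hold; in canonical form it is (3*c > 9 && c >= lim - 6) ==> ((1/2)*c + 2*lim <= -1 || 2*c <= -7).
Before c := lim + 5: 3*lim > -6 ==> ((5/2)*lim <= -7/2 || 2*lim <= -17)
Before skip: 3*lim > -6 ==> ((5/2)*lim <= -7/2 || 2*lim <= -17)
The weakest precondition is 3*lim > -6 ==> ((5/2)*lim <= -7/2 || 2*lim <= -17).
Check whether lim == 2 implies it.
Countermodel: at the initial state lim = 2, the precondition holds but the weakest precondition fails.
Answer: invalid


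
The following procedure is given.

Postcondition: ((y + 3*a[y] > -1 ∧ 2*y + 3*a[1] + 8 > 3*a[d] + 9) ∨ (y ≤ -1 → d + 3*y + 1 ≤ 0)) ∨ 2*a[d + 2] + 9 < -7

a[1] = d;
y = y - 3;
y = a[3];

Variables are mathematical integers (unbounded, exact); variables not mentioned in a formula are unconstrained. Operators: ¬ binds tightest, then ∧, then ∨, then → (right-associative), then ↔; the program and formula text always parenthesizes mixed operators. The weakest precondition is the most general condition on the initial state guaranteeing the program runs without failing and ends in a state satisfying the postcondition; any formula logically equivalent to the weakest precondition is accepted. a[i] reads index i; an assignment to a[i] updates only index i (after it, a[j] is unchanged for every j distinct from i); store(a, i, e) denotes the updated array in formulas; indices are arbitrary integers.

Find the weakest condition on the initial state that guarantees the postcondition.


Working backward. After the program, the postcondition ((y + 3*a[y] > -1 ∧ 2*y + 3*a[1] + 8 > 3*a[d] + 9) ∨ (y ≤ -1 → d + 3*y + 1 ≤ 0)) ∨ 2*a[d + 2] + 9 < -7 must hold; in canonical form it is (3*a[y] + y > -1 ∧ 3*a[1] + 2*y > 3*a[d] + 1) ∨ (y ≤ -1 → d + 3*y ≤ -1) ∨ 2*a[d + 2] < -16.
Before y := a[3]: (a[3] + 3*a[a[3]] > -1 ∧ 3*a[1] + 2*a[3] > 3*a[d] + 1) ∨ (a[3] ≤ -1 → 3*a[3] + d ≤ -1) ∨ 2*a[d + 2] < -16
Before y := y - 3: (a[3] + 3*a[a[3]] > -1 ∧ 3*a[1] + 2*a[3] > 3*a[d] + 1) ∨ (a[3] ≤ -1 → 3*a[3] + d ≤ -1) ∨ 2*a[d + 2] < -16
Before a[1] := d: (a[3] + 3*store(a, 1, d)[a[3]] > -1 ∧ 2*a[3] + 3*d > 3*store(a, 1, d)[d] + 1) ∨ (a[3] ≤ -1 → 3*a[3] + d ≤ -1) ∨ 2*store(a, 1, d)[d + 2] < -16
Answer: WP = (a[3] + 3*store(a, 1, d)[a[3]] > -1 ∧ 2*a[3] + 3*d > 3*store(a, 1, d)[d] + 1) ∨ (a[3] ≤ -1 → 3*a[3] + d ≤ -1) ∨ 2*store(a, 1, d)[d + 2] < -16


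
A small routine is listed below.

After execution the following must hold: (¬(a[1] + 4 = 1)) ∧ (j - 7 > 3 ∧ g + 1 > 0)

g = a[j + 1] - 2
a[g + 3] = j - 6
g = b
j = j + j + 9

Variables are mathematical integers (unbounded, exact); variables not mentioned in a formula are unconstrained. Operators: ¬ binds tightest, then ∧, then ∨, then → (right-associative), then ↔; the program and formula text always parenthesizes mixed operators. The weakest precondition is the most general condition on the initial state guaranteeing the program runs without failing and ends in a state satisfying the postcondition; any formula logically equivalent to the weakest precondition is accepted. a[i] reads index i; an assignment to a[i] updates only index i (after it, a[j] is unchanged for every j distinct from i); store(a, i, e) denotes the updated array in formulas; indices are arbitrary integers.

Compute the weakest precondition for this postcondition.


Working backward. After the program, the postcondition (¬(a[1] + 4 = 1)) ∧ (j - 7 > 3 ∧ g + 1 > 0) must hold; in canonical form it is (¬(a[1] = -3)) ∧ j > 10 ∧ g > -1.
Before j := j + j + 9: (¬(a[1] = -3)) ∧ 2*j > 1 ∧ g > -1
Before g := b: (¬(a[1] = -3)) ∧ 2*j > 1 ∧ b > -1
Before a[g + 3] := j - 6: (¬(store(a, g + 3, j - 6)[1] = -3)) ∧ 2*j > 1 ∧ b > -1
Before g := a[j + 1] - 2: (¬(store(a, a[j + 1] + 1, j - 6)[1] = -3)) ∧ 2*j > 1 ∧ b > -1
Answer: WP = (¬(store(a, a[j + 1] + 1, j - 6)[1] = -3)) ∧ 2*j > 1 ∧ b > -1


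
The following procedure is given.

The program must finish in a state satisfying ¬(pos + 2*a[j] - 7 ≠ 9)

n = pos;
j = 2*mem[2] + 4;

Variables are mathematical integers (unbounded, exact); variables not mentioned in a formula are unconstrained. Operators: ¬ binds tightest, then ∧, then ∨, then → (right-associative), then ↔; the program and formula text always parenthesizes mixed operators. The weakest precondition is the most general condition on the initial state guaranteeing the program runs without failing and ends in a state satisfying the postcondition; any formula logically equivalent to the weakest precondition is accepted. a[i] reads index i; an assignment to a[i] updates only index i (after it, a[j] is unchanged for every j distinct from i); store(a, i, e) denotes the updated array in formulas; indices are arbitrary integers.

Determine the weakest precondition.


Working backward. After the program, the postcondition ¬(pos + 2*a[j] - 7 ≠ 9) must hold; in canonical form it is ¬(2*a[j] + pos ≠ 16).
Before j := 2*mem[2] + 4: ¬(2*a[2*mem[2] + 4] + pos ≠ 16)
Before n := pos: ¬(2*a[2*mem[2] + 4] + pos ≠ 16)
Answer: WP = ¬(2*a[2*mem[2] + 4] + pos ≠ 16)


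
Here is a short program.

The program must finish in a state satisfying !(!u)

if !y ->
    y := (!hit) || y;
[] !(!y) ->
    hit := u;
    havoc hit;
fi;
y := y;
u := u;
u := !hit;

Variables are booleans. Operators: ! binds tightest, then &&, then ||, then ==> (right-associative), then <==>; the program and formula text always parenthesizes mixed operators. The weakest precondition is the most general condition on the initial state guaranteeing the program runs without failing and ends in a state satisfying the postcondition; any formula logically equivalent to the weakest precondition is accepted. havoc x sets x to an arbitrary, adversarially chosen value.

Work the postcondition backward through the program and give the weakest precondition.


Working backward. After the program, the postcondition !(!u) must hold; in canonical form it is u.
Before u := !hit: !hit
Before u := u: !hit
Before y := y: !hit
Then branch requires !hit; else branch requires false.
Before the if: ((!y) ==> (!hit)) && (!y)
Answer: WP = ((!y) ==> (!hit)) && (!y)


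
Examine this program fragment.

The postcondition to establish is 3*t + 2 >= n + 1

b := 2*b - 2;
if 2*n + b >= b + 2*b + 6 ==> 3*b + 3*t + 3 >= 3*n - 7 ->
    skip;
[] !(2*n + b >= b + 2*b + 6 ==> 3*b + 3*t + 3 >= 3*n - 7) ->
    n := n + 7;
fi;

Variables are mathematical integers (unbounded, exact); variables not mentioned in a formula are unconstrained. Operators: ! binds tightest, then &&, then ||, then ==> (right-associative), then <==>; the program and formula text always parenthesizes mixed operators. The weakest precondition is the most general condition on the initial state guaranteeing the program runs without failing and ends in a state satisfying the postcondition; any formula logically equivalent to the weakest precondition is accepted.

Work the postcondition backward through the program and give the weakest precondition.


Working backward. After the program, the postcondition 3*t + 2 >= n + 1 must hold; in canonical form it is 3*t >= n - 1.
Then branch requires 3*t >= n - 1; else branch requires 3*t >= n + 6.
Before the if: ((2*n >= 2*b + 6 ==> 3*b + 3*t >= 3*n - 10) ==> 3*t >= n - 1) && ((!(2*n >= 2*b + 6 ==> 3*b + 3*t >= 3*n - 10)) ==> 3*t >= n + 6)
Before b := 2*b - 2: ((2*n >= 4*b + 2 ==> 6*b + 3*t >= 3*n - 4) ==> 3*t >= n - 1) && ((!(2*n >= 4*b + 2 ==> 6*b + 3*t >= 3*n - 4)) ==> 3*t >= n + 6)
Answer: WP = ((2*n >= 4*b + 2 ==> 6*b + 3*t >= 3*n - 4) ==> 3*t >= n - 1) && ((!(2*n >= 4*b + 2 ==> 6*b + 3*t >= 3*n - 4)) ==> 3*t >= n + 6)


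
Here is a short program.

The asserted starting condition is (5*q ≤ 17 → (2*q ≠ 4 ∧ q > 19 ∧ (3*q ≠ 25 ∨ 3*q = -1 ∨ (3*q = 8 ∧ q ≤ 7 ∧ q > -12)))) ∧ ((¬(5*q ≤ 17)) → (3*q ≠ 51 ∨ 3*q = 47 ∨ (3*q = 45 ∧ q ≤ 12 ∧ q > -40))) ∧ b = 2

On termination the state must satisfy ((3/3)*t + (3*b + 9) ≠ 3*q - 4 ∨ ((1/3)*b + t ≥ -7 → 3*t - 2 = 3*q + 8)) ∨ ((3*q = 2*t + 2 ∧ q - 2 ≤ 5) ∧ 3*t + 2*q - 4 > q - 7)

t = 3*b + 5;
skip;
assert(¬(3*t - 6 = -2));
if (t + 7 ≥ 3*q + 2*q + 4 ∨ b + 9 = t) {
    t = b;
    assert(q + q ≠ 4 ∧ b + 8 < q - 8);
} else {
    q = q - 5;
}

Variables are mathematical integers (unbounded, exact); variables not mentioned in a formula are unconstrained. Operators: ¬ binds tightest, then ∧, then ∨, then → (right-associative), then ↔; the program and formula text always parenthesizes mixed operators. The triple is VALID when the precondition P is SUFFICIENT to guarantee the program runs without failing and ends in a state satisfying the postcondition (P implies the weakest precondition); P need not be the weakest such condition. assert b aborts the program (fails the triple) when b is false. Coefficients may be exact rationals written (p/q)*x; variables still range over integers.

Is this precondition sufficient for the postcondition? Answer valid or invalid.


Working backward. After the program, the postcondition ((3/3)*t + (3*b + 9) ≠ 3*q - 4 ∨ ((1/3)*b + t ≥ -7 → 3*t - 2 = 3*q + 8)) ∨ ((3*q = 2*t + 2 ∧ q - 2 ≤ 5) ∧ 3*t + 2*q - 4 > q - 7) must hold; in canonical form it is 3*b + t ≠ 3*q - 13 ∨ ((1/3)*b + t ≥ -7 → 3*t = 3*q + 10) ∨ (3*q = 2*t + 2 ∧ q ≤ 7 ∧ q + 3*t > -3).
Then branch requires 2*q ≠ 4 ∧ b < q - 16 ∧ (4*b ≠ 3*q - 13 ∨ ((4/3)*b ≥ -7 → 3*b = 3*q + 10) ∨ (3*q = 2*b + 2 ∧ q ≤ 7 ∧ 3*b + q > -3)); else branch requires 3*b + t ≠ 3*q - 28 ∨ ((1/3)*b + t ≥ -7 → 3*t = 3*q - 5) ∨ (3*q = 2*t + 17 ∧ q ≤ 12 ∧ q + 3*t > 2).
Before the if: ((t ≥ 5*q - 3 ∨ b = t - 9) → (2*q ≠ 4 ∧ b < q - 16 ∧ (4*b ≠ 3*q - 13 ∨ ((4/3)*b ≥ -7 → 3*b = 3*q + 10) ∨ (3*q = 2*b + 2 ∧ q ≤ 7 ∧ 3*b + q > -3)))) ∧ ((¬(t ≥ 5*q - 3 ∨ b = t - 9)) → (3*b + t ≠ 3*q - 28 ∨ ((1/3)*b + t ≥ -7 → 3*t = 3*q - 5) ∨ (3*q = 2*t + 17 ∧ q ≤ 12 ∧ q + 3*t > 2)))
Before assert ¬(3*t - 6 = -2): (¬(3*t = 4)) ∧ ((t ≥ 5*q - 3 ∨ b = t - 9) → (2*q ≠ 4 ∧ b < q - 16 ∧ (4*b ≠ 3*q - 13 ∨ ((4/3)*b ≥ -7 → 3*b = 3*q + 10) ∨ (3*q = 2*b + 2 ∧ q ≤ 7 ∧ 3*b + q > -3)))) ∧ ((¬(t ≥ 5*q - 3 ∨ b = t - 9)) → (3*b + t ≠ 3*q - 28 ∨ ((1/3)*b + t ≥ -7 → 3*t = 3*q - 5) ∨ (3*q = 2*t + 17 ∧ q ≤ 12 ∧ q + 3*t > 2)))
Before skip: (¬(3*t = 4)) ∧ ((t ≥ 5*q - 3 ∨ b = t - 9) → (2*q ≠ 4 ∧ b < q - 16 ∧ (4*b ≠ 3*q - 13 ∨ ((4/3)*b ≥ -7 → 3*b = 3*q + 10) ∨ (3*q = 2*b + 2 ∧ q ≤ 7 ∧ 3*b + q > -3)))) ∧ ((¬(t ≥ 5*q - 3 ∨ b = t - 9)) → (3*b + t ≠ 3*q - 28 ∨ ((1/3)*b + t ≥ -7 → 3*t = 3*q - 5) ∨ (3*q = 2*t + 17 ∧ q ≤ 12 ∧ q + 3*t > 2)))
Before t := 3*b + 5: (¬(9*b = -11)) ∧ ((3*b ≥ 5*q - 8 ∨ 2*b = 4) → (2*q ≠ 4 ∧ b < q - 16 ∧ (4*b ≠ 3*q - 13 ∨ ((4/3)*b ≥ -7 → 3*b = 3*q + 10) ∨ (3*q = 2*b + 2 ∧ q ≤ 7 ∧ 3*b + q > -3)))) ∧ ((¬(3*b ≥ 5*q - 8 ∨ 2*b = 4)) → (6*b ≠ 3*q - 33 ∨ ((10/3)*b ≥ -12 → 9*b = 3*q - 20) ∨ (3*q = 6*b + 27 ∧ q ≤ 12 ∧ 9*b + q > -13)))
The weakest precondition is (¬(9*b = -11)) ∧ ((3*b ≥ 5*q - 8 ∨ 2*b = 4) → (2*q ≠ 4 ∧ b < q - 16 ∧ (4*b ≠ 3*q - 13 ∨ ((4/3)*b ≥ -7 → 3*b = 3*q + 10) ∨ (3*q = 2*b + 2 ∧ q ≤ 7 ∧ 3*b + q > -3)))) ∧ ((¬(3*b ≥ 5*q - 8 ∨ 2*b = 4)) → (6*b ≠ 3*q - 33 ∨ ((10/3)*b ≥ -12 → 9*b = 3*q - 20) ∨ (3*q = 6*b + 27 ∧ q ≤ 12 ∧ 9*b + q > -13))).
Check whether (5*q ≤ 17 → (2*q ≠ 4 ∧ q > 19 ∧ (3*q ≠ 25 ∨ 3*q = -1 ∨ (3*q = 8 ∧ q ≤ 7 ∧ q > -12)))) ∧ ((¬(5*q ≤ 17)) → (3*q ≠ 51 ∨ 3*q = 47 ∨ (3*q = 45 ∧ q ≤ 12 ∧ q > -40))) ∧ b = 2 implies it.
Countermodel: at the initial state b = 2, q = 4, the precondition holds but the weakest precondition fails.
Answer: invalid


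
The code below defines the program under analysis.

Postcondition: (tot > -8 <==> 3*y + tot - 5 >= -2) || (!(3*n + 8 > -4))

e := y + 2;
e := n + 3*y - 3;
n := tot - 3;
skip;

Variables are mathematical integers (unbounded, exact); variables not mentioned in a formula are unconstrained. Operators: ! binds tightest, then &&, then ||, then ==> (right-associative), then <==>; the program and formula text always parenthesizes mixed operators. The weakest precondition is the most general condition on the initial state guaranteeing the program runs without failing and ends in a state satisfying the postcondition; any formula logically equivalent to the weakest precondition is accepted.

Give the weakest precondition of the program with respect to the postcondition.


Working backward. After the program, the postcondition (tot > -8 <==> 3*y + tot - 5 >= -2) || (!(3*n + 8 > -4)) must hold; in canonical form it is (tot > -8 <==> tot + 3*y >= 3) || (!(3*n > -12)).
Before skip: (tot > -8 <==> tot + 3*y >= 3) || (!(3*n > -12))
Before n := tot - 3: (tot > -8 <==> tot + 3*y >= 3) || (!(3*tot > -3))
Before e := n + 3*y - 3: (tot > -8 <==> tot + 3*y >= 3) || (!(3*tot > -3))
Before e := y + 2: (tot > -8 <==> tot + 3*y >= 3) || (!(3*tot > -3))
Answer: WP = (tot > -8 <==> tot + 3*y >= 3) || (!(3*tot > -3))


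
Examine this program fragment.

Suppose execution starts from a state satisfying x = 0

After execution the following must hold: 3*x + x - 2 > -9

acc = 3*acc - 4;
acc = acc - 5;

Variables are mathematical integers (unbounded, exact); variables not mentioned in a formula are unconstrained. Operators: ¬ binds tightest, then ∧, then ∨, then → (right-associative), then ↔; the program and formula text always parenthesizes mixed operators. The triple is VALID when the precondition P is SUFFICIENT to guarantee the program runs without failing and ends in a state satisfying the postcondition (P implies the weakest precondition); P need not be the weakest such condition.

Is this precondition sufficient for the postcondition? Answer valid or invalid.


Working backward. After the program, the postcondition 3*x + x - 2 > -9 must hold; in canonical form it is 4*x > -7.
Before acc := acc - 5: 4*x > -7
Before acc := 3*acc - 4: 4*x > -7
The weakest precondition is 4*x > -7.
Check whether x = 0 implies it.
Every state satisfying the precondition satisfies the weakest precondition: the implication holds.
Answer: valid


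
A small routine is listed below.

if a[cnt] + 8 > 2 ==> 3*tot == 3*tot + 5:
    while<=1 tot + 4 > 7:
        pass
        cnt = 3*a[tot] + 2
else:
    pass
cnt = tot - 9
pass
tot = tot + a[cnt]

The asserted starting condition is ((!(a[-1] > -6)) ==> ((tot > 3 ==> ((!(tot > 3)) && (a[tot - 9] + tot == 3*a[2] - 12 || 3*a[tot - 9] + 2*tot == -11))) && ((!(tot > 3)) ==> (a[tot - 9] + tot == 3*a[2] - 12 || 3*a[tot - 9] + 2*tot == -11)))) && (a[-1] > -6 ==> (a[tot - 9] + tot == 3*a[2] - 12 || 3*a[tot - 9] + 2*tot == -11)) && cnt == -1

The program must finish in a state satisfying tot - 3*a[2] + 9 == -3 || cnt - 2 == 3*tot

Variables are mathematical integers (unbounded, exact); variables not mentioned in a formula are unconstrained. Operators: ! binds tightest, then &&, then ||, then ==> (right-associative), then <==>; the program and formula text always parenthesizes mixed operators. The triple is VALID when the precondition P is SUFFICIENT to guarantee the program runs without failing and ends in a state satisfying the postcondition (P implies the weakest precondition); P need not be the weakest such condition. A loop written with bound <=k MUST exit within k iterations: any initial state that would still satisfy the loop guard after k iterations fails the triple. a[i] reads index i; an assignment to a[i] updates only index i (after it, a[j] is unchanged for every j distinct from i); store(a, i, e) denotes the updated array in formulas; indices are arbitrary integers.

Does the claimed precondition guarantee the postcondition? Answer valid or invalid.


Working backward. After the program, the postcondition tot - 3*a[2] + 9 == -3 || cnt - 2 == 3*tot must hold; in canonical form it is tot == 3*a[2] - 12 || cnt == 3*tot + 2.
Before tot := tot + a[cnt]: a[cnt] + tot == 3*a[2] - 12 || cnt == 3*a[cnt] + 3*tot + 2
Before skip: a[cnt] + tot == 3*a[2] - 12 || cnt == 3*a[cnt] + 3*tot + 2
Before cnt := tot - 9: a[tot - 9] + tot == 3*a[2] - 12 || 3*a[tot - 9] + 2*tot == -11
Then branch requires (tot > 3 ==> ((!(tot > 3)) && (a[tot - 9] + tot == 3*a[2] - 12 || 3*a[tot - 9] + 2*tot == -11))) && ((!(tot > 3)) ==> (a[tot - 9] + tot == 3*a[2] - 12 || 3*a[tot - 9] + 2*tot == -11)); else branch requires a[tot - 9] + tot == 3*a[2] - 12 || 3*a[tot - 9] + 2*tot == -11.
Before the if: ((!(a[cnt] > -6)) ==> ((tot > 3 ==> ((!(tot > 3)) && (a[tot - 9] + tot == 3*a[2] - 12 || 3*a[tot - 9] + 2*tot == -11))) && ((!(tot > 3)) ==> (a[tot - 9] + tot == 3*a[2] - 12 || 3*a[tot - 9] + 2*tot == -11)))) && (a[cnt] > -6 ==> (a[tot - 9] + tot == 3*a[2] - 12 || 3*a[tot - 9] + 2*tot == -11))
The weakest precondition is ((!(a[cnt] > -6)) ==> ((tot > 3 ==> ((!(tot > 3)) && (a[tot - 9] + tot == 3*a[2] - 12 || 3*a[tot - 9] + 2*tot == -11))) && ((!(tot > 3)) ==> (a[tot - 9] + tot == 3*a[2] - 12 || 3*a[tot - 9] + 2*tot == -11)))) && (a[cnt] > -6 ==> (a[tot - 9] + tot == 3*a[2] - 12 || 3*a[tot - 9] + 2*tot == -11)).
Check whether ((!(a[-1] > -6)) ==> ((tot > 3 ==> ((!(tot > 3)) && (a[tot - 9] + tot == 3*a[2] - 12 || 3*a[tot - 9] + 2*tot == -11))) && ((!(tot > 3)) ==> (a[tot - 9] + tot == 3*a[2] - 12 || 3*a[tot - 9] + 2*tot == -11)))) && (a[-1] > -6 ==> (a[tot - 9] + tot == 3*a[2] - 12 || 3*a[tot - 9] + 2*tot == -11)) && cnt == -1 implies it.
Every state satisfying the precondition satisfies the weakest precondition: the implication holds.
Answer: valid


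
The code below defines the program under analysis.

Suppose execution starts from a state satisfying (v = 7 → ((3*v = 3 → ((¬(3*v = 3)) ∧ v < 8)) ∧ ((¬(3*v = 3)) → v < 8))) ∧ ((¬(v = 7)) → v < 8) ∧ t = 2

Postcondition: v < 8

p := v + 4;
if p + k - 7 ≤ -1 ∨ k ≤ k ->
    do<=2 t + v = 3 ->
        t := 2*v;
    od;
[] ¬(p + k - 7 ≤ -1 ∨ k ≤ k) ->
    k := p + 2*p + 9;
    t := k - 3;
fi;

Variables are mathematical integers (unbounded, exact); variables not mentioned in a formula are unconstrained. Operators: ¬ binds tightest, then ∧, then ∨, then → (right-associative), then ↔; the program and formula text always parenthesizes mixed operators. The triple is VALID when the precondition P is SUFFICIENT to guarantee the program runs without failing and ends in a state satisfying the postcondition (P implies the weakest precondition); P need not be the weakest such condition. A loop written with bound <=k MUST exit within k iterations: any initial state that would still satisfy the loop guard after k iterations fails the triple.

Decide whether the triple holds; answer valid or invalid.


Working backward. After the program, v < 8 must hold.
Then branch requires (t + v = 3 → ((3*v = 3 → ((¬(3*v = 3)) ∧ v < 8)) ∧ ((¬(3*v = 3)) → v < 8))) ∧ ((¬(t + v = 3)) → v < 8); else branch requires v < 8.
Before the if: (t + v = 3 → ((3*v = 3 → ((¬(3*v = 3)) ∧ v < 8)) ∧ ((¬(3*v = 3)) → v < 8))) ∧ ((¬(t + v = 3)) → v < 8)
Before p := v + 4: (t + v = 3 → ((3*v = 3 → ((¬(3*v = 3)) ∧ v < 8)) ∧ ((¬(3*v = 3)) → v < 8))) ∧ ((¬(t + v = 3)) → v < 8)
The weakest precondition is (t + v = 3 → ((3*v = 3 → ((¬(3*v = 3)) ∧ v < 8)) ∧ ((¬(3*v = 3)) → v < 8))) ∧ ((¬(t + v = 3)) → v < 8).
Check whether (v = 7 → ((3*v = 3 → ((¬(3*v = 3)) ∧ v < 8)) ∧ ((¬(3*v = 3)) → v < 8))) ∧ ((¬(v = 7)) → v < 8) ∧ t = 2 implies it.
Countermodel: at the initial state t = 2, v = 1, the precondition holds but the weakest precondition fails.
Answer: invalid


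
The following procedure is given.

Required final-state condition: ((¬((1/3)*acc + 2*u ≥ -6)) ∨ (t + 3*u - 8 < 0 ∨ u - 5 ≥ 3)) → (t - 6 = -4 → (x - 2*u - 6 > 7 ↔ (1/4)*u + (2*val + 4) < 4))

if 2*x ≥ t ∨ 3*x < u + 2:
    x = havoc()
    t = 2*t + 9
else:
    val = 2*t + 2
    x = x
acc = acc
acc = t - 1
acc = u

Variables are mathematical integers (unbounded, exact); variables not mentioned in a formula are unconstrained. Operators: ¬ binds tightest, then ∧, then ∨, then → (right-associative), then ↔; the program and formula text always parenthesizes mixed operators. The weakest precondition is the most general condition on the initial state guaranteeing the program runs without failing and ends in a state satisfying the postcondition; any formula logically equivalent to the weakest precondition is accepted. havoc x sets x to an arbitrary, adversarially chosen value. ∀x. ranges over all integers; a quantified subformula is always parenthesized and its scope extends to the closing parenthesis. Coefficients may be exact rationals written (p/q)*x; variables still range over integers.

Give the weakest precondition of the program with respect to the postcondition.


Working backward. After the program, the postcondition ((¬((1/3)*acc + 2*u ≥ -6)) ∨ (t + 3*u - 8 < 0 ∨ u - 5 ≥ 3)) → (t - 6 = -4 → (x - 2*u - 6 > 7 ↔ (1/4)*u + (2*val + 4) < 4)) must hold; in canonical form it is ((¬((1/3)*acc + 2*u ≥ -6)) ∨ t + 3*u < 8 ∨ u ≥ 8) → (t = 2 → (x > 2*u + 13 ↔ (1/4)*u + 2*val < 0)).
Before acc := u: ((¬((7/3)*u ≥ -6)) ∨ t + 3*u < 8 ∨ u ≥ 8) → (t = 2 → (x > 2*u + 13 ↔ (1/4)*u + 2*val < 0))
Before acc := t - 1: ((¬((7/3)*u ≥ -6)) ∨ t + 3*u < 8 ∨ u ≥ 8) → (t = 2 → (x > 2*u + 13 ↔ (1/4)*u + 2*val < 0))
Before acc := acc: ((¬((7/3)*u ≥ -6)) ∨ t + 3*u < 8 ∨ u ≥ 8) → (t = 2 → (x > 2*u + 13 ↔ (1/4)*u + 2*val < 0))
Then branch requires ∀x_1. (((¬((7/3)*u ≥ -6)) ∨ 2*t + 3*u < -1 ∨ u ≥ 8) → (2*t = -7 → (x_1 > 2*u + 13 ↔ (1/4)*u + 2*val < 0))); else branch requires ((¬((7/3)*u ≥ -6)) ∨ t + 3*u < 8 ∨ u ≥ 8) → (t = 2 → (x > 2*u + 13 ↔ 4*t + (1/4)*u < -4)).
Before the if: ((2*x ≥ t ∨ 3*x < u + 2) → (∀x_1. (((¬((7/3)*u ≥ -6)) ∨ 2*t + 3*u < -1 ∨ u ≥ 8) → (2*t = -7 → (x_1 > 2*u + 13 ↔ (1/4)*u + 2*val < 0))))) ∧ ((¬(2*x ≥ t ∨ 3*x < u + 2)) → (((¬((7/3)*u ≥ -6)) ∨ t + 3*u < 8 ∨ u ≥ 8) → (t = 2 → (x > 2*u + 13 ↔ 4*t + (1/4)*u < -4))))
Answer: WP = ((2*x ≥ t ∨ 3*x < u + 2) → (∀x_1. (((¬((7/3)*u ≥ -6)) ∨ 2*t + 3*u < -1 ∨ u ≥ 8) → (2*t = -7 → (x_1 > 2*u + 13 ↔ (1/4)*u + 2*val < 0))))) ∧ ((¬(2*x ≥ t ∨ 3*x < u + 2)) → (((¬((7/3)*u ≥ -6)) ∨ t + 3*u < 8 ∨ u ≥ 8) → (t = 2 → (x > 2*u + 13 ↔ 4*t + (1/4)*u < -4))))


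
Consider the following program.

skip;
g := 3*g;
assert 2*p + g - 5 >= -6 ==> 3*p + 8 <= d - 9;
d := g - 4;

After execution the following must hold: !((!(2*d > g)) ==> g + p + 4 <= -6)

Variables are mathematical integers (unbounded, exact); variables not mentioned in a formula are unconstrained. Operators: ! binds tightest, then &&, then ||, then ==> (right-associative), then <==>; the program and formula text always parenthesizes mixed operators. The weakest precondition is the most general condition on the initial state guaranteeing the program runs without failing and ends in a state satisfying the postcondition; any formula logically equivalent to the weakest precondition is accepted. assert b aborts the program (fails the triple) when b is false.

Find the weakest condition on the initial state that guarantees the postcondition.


Working backward. After the program, the postcondition !((!(2*d > g)) ==> g + p + 4 <= -6) must hold; in canonical form it is !((!(2*d > g)) ==> g + p <= -10).
Before d := g - 4: !((!(g > 8)) ==> g + p <= -10)
Before assert 2*p + g - 5 >= -6 ==> 3*p + 8 <= d - 9: (g + 2*p >= -1 ==> 3*p <= d - 17) && (!((!(g > 8)) ==> g + p <= -10))
Before g := 3*g: (3*g + 2*p >= -1 ==> 3*p <= d - 17) && (!((!(3*g > 8)) ==> 3*g + p <= -10))
Before skip: (3*g + 2*p >= -1 ==> 3*p <= d - 17) && (!((!(3*g > 8)) ==> 3*g + p <= -10))
Answer: WP = (3*g + 2*p >= -1 ==> 3*p <= d - 17) && (!((!(3*g > 8)) ==> 3*g + p <= -10))


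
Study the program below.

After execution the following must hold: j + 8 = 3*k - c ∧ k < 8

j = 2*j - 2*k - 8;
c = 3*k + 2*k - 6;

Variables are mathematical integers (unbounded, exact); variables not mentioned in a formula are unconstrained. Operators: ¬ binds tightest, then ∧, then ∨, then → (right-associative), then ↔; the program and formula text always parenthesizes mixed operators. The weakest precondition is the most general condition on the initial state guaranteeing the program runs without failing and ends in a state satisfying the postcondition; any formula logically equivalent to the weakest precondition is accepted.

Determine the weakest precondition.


Working backward. After the program, the postcondition j + 8 = 3*k - c ∧ k < 8 must hold; in canonical form it is c + j = 3*k - 8 ∧ k < 8.
Before c := 3*k + 2*k - 6: j + 2*k = -2 ∧ k < 8
Before j := 2*j - 2*k - 8: 2*j = 6 ∧ k < 8
Answer: WP = 2*j = 6 ∧ k < 8


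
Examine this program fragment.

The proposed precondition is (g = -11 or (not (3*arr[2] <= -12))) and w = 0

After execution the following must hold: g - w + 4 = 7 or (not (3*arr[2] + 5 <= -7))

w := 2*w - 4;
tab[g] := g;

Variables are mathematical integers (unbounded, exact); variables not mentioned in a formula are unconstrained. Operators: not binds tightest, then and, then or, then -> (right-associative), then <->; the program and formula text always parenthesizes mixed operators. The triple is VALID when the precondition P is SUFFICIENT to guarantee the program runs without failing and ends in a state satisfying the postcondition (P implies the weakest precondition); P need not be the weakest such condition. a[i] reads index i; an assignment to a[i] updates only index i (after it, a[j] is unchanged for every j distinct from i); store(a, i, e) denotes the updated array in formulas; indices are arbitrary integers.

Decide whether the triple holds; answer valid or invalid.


Working backward. After the program, the postcondition g - w + 4 = 7 or (not (3*arr[2] + 5 <= -7)) must hold; in canonical form it is g = w + 3 or (not (3*arr[2] <= -12)).
Before tab[g] := g: g = w + 3 or (not (3*arr[2] <= -12))
Before w := 2*w - 4: g = 2*w - 1 or (not (3*arr[2] <= -12))
The weakest precondition is g = 2*w - 1 or (not (3*arr[2] <= -12)).
Check whether (g = -11 or (not (3*arr[2] <= -12))) and w = 0 implies it.
Countermodel: at the initial state arr = {[2] = -4, elsewhere -4}, g = -11, w = 0, the precondition holds but the weakest precondition fails.
Answer: invalid


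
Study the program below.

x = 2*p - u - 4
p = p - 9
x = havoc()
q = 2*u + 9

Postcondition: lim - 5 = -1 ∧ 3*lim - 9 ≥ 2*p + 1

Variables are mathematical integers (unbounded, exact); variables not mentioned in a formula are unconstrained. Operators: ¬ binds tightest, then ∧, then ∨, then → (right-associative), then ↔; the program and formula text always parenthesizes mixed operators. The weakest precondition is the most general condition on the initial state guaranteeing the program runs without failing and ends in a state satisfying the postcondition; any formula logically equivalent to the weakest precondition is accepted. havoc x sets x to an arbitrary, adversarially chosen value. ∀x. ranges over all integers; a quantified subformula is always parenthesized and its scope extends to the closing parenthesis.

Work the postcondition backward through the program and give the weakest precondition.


Working backward. After the program, the postcondition lim - 5 = -1 ∧ 3*lim - 9 ≥ 2*p + 1 must hold; in canonical form it is lim = 4 ∧ 3*lim ≥ 2*p + 10.
Before q := 2*u + 9: lim = 4 ∧ 3*lim ≥ 2*p + 10
Before havoc x: lim = 4 ∧ 3*lim ≥ 2*p + 10
Before p := p - 9: lim = 4 ∧ 3*lim ≥ 2*p - 8
Before x := 2*p - u - 4: lim = 4 ∧ 3*lim ≥ 2*p - 8
Answer: WP = lim = 4 ∧ 3*lim ≥ 2*p - 8
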